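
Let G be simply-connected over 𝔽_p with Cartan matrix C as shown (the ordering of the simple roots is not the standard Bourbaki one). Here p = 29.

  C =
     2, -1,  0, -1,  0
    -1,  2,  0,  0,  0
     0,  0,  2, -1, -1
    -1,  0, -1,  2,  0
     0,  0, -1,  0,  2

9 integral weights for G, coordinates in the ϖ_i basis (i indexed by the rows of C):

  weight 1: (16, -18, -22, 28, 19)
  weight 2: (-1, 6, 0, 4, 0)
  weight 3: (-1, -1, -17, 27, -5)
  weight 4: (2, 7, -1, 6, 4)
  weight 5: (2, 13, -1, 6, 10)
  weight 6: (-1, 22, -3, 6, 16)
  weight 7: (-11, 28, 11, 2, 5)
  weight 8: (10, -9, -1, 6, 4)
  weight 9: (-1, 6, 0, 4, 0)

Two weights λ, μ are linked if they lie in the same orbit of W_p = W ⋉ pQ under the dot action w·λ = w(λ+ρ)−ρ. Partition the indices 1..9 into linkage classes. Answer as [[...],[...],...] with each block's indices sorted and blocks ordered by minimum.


Cartan matrix: type A_5 (|W|=720); un-permuting the 5 rows.

λ_j+ρ reflected into Ā_29 (⟨·,θ^∨⟩≤29); 5-tuples as given:

  1: (0, 0, 4, 8, 16) · 2: (0, 7, 1, 5, 1) · 3: (0, 0, 4, 8, 16) · 4: (3, 8, 0, 7, 5) · 5: (3, 8, 0, 7, 5) · 6: (0, 7, 1, 5, 1) · 7: (3, 8, 0, 7, 5) · 8: (3, 8, 0, 7, 5) · 9: (0, 7, 1, 5, 1)

Partition of {1..9} into 3 W_29-dot-orbits:

[[1, 3], [2, 6, 9], [4, 5, 7, 8]]


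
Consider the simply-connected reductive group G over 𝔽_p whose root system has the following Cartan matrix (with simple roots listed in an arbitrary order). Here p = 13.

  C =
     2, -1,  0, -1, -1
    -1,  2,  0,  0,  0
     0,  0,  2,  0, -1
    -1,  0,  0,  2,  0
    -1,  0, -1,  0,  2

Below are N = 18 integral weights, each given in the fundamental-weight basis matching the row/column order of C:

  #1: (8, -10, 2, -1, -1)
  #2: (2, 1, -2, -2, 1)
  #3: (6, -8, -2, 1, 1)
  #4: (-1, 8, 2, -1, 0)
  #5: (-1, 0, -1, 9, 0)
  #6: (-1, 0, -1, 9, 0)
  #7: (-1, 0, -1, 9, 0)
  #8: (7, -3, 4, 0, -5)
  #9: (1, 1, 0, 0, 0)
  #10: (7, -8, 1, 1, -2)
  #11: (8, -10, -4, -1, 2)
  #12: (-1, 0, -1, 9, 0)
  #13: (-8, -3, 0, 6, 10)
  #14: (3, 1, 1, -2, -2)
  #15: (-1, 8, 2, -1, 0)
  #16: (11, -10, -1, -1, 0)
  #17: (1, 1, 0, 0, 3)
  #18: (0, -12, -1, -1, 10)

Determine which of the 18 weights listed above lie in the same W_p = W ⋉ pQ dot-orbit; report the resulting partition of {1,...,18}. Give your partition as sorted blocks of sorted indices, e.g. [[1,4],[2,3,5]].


C ↔ D_5 under row/col permutation; |W(D_5)| = 1920.

Each λ_j+ρ reduced to Ā_13; 5-tuples below use C's row order:

  λ_1+ρ ↦ (0, 9, 3, 0, 0) · λ_2+ρ ↦ (2, 2, 1, 1, 1) · λ_3+ρ ↦ (0, 7, 1, 2, 1) · λ_4+ρ ↦ (0, 9, 3, 0, 0) · λ_5+ρ ↦ (0, 1, 0, 10, 1) · λ_6+ρ ↦ (0, 1, 0, 10, 1) · λ_7+ρ ↦ (0, 1, 0, 10, 1) · λ_8+ρ ↦ (2, 2, 1, 1, 1) · λ_9+ρ ↦ (2, 2, 1, 1, 1) · λ_10+ρ ↦ (0, 7, 1, 2, 1) · λ_11+ρ ↦ (0, 9, 3, 0, 0) · λ_12+ρ ↦ (0, 1, 0, 10, 1) · λ_13+ρ ↦ (0, 7, 1, 2, 1) · λ_14+ρ ↦ (2, 2, 1, 1, 1) · λ_15+ρ ↦ (0, 9, 3, 0, 0) · λ_16+ρ ↦ (0, 9, 3, 0, 0) · λ_17+ρ ↦ (2, 2, 1, 1, 1) · λ_18+ρ ↦ (0, 1, 0, 10, 1)

Linkage partition of the 18 weights (4 classes, p=13):

[[1, 4, 11, 15, 16], [2, 8, 9, 14, 17], [3, 10, 13], [5, 6, 7, 12, 18]]


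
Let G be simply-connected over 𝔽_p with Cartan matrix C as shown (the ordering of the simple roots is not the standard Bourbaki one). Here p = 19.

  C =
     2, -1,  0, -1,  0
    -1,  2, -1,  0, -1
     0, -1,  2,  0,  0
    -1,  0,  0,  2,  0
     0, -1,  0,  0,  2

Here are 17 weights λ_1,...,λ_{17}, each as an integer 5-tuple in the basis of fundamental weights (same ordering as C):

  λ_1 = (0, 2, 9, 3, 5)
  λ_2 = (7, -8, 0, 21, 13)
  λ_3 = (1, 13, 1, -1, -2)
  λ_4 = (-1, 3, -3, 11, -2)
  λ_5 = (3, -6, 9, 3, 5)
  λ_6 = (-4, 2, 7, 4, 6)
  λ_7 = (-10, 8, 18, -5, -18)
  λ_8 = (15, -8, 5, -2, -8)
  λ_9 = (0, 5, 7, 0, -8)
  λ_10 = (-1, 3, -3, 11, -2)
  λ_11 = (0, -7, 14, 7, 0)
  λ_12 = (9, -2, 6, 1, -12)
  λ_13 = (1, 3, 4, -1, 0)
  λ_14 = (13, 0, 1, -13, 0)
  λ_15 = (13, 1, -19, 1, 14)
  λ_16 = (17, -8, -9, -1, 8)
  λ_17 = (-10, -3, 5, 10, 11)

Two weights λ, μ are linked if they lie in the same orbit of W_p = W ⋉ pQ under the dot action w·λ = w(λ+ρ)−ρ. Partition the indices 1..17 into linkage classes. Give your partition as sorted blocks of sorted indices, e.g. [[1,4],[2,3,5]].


Cartan matrix: type D_5 (|W|=1920); un-permuting the 5 rows.

Each λ_j+ρ reduced to Ā_19; 5-tuples below use C's row order:

  [1] (1, 4, 5, 3, 1);  [2] (0, 1, 7, 1, 6);  [3] (0, 1, 2, 12, 1);  [4] (0, 1, 2, 12, 1);  [5] (1, 4, 5, 3, 1);  [6] (0, 1, 7, 1, 6);  [7] (2, 0, 0, 6, 2);  [8] (0, 1, 7, 1, 6);  [9] (0, 1, 7, 1, 6);  [10] (0, 1, 2, 12, 1);  [11] (1, 4, 5, 3, 1);  [12] (2, 4, 5, 0, 1);  [13] (2, 4, 5, 0, 1);  [14] (0, 1, 2, 12, 1);  [15] (0, 1, 2, 12, 1);  [16] (0, 1, 7, 1, 6);  [17] (2, 4, 5, 0, 1)

The 17 indices split into 5 linkage classes (same alcove rep ⇔ same W_19-dot-orbit):

[[1, 5, 11], [2, 6, 8, 9, 16], [3, 4, 10, 14, 15], [7], [12, 13, 17]]


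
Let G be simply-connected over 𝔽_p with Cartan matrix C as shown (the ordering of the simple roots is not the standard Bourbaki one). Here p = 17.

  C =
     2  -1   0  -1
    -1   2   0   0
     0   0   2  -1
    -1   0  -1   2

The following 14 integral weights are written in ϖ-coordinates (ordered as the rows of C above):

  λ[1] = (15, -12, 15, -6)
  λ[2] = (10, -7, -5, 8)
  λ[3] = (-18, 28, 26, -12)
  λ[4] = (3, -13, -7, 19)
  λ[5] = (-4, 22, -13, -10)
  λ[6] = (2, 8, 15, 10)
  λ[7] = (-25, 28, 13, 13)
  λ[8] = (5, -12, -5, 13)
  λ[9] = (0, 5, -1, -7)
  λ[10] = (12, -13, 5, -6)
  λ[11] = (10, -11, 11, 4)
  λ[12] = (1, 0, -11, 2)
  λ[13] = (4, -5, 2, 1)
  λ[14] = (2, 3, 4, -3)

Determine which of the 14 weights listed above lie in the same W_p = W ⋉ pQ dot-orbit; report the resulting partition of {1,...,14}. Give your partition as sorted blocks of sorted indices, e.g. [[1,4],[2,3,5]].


Cartan matrix: type A_4 (|W|=120); un-permuting the 4 rows.

Folding the 14 weights λ_j+ρ into Ā_17 (reps in the given 4-coord order):

  λ_1+ρ ↦ (0, 1, 1, 5);  λ_2+ρ ↦ (5, 3, 1, 5);  λ_3+ρ ↦ (0, 1, 1, 5);  λ_4+ρ ↦ (5, 3, 1, 5);  λ_5+ρ ↦ (5, 3, 1, 5);  λ_6+ρ ↦ (5, 3, 1, 5);  λ_7+ρ ↦ (1, 4, 3, 2);  λ_8+ρ ↦ (5, 3, 1, 5);  λ_9+ρ ↦ (0, 1, 1, 5);  λ_10+ρ ↦ (4, 8, 1, 1);  λ_11+ρ ↦ (0, 1, 1, 5);  λ_12+ρ ↦ (1, 4, 3, 2);  λ_13+ρ ↦ (1, 4, 3, 2);  λ_14+ρ ↦ (1, 4, 3, 2)

4 distinct reps among the 14 weights ⇒ 4 W_17-linkage classes:

[[1, 3, 9, 11], [2, 4, 5, 6, 8], [7, 12, 13, 14], [10]]


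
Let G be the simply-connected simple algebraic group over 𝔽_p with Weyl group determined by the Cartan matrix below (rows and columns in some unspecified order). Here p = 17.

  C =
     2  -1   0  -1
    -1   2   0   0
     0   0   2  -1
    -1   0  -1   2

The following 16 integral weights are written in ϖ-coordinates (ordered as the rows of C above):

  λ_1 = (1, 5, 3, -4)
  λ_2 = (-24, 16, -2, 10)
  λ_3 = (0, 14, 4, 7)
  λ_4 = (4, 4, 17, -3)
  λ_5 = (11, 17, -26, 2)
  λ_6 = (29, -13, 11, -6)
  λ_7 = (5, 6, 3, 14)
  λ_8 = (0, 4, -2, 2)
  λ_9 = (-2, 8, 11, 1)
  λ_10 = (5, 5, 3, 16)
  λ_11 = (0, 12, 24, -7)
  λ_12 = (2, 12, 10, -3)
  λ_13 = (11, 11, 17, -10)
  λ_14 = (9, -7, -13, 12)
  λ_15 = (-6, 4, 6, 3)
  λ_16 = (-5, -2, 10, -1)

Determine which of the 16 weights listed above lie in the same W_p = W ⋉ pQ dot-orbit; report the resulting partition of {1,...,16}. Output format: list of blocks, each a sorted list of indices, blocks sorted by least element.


Type A_4, rank 4, |W|=120; reorder rows/cols to standard.

λ_j+ρ reflected into Ā_17 (⟨·,θ^∨⟩≤17); 4-tuples as given:

  1: (1, 5, 1, 2)
  2: (4, 0, 6, 1)
  3: (1, 3, 7, 1)
  4: (1, 3, 7, 1)
  5: (1, 3, 7, 1)
  6: (3, 4, 4, 5)
  7: (2, 2, 7, 2)
  8: (1, 5, 1, 2)
  9: (1, 3, 7, 1)
  10: (4, 0, 6, 1)
  11: (1, 5, 1, 2)
  12: (1, 5, 1, 2)
  13: (1, 3, 7, 1)
  14: (4, 0, 6, 1)
  15: (4, 0, 6, 1)
  16: (4, 0, 6, 1)

These 16 weights hit 5 W_17-dot-orbits; sizes (4, 5, 5, 1, 1):

[[1, 8, 11, 12], [2, 10, 14, 15, 16], [3, 4, 5, 9, 13], [6], [7]]


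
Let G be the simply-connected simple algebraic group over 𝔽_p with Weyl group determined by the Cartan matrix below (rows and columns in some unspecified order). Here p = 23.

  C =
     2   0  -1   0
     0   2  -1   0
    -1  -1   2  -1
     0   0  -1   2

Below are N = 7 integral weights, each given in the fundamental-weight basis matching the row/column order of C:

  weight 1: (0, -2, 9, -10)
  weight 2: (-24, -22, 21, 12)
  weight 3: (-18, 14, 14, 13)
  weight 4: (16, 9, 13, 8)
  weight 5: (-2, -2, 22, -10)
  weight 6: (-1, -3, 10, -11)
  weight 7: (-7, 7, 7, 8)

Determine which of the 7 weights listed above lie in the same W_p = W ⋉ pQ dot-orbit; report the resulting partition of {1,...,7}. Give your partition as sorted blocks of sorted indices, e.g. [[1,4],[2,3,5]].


Root system D_4: the 4×4 matrix C matches after relabeling.

Each λ_j+ρ reduced to Ā_23; 4-tuples below use C's row order:

  λ_1+ρ ↦ (1, 1, 0, 9);  λ_2+ρ ↦ (1, 1, 0, 9);  λ_3+ρ ↦ (4, 6, 2, 7);  λ_4+ρ ↦ (8, 1, 5, 0);  λ_5+ρ ↦ (1, 1, 0, 9);  λ_6+ρ ↦ (1, 1, 0, 9);  λ_7+ρ ↦ (4, 6, 2, 7)

Partition of {1..7} into 3 W_23-dot-orbits:

[[1, 2, 5, 6], [3, 7], [4]]


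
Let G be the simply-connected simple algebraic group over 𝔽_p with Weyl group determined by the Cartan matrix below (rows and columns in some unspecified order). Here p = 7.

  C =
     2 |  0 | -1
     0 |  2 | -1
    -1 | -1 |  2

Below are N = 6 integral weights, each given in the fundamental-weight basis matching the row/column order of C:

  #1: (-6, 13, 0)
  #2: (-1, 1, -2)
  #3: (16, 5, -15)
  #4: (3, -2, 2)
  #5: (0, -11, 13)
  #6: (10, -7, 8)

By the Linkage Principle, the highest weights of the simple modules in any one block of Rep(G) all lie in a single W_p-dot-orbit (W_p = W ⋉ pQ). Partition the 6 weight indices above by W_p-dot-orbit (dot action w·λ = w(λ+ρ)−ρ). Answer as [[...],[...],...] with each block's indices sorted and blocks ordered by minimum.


Cartan matrix: type A_3 (|W|=24); un-permuting the 3 rows.

λ_j+ρ reflected into Ā_7 (⟨·,θ^∨⟩≤7); 3-tuples as given:

    1: (4, 1, 2)
    2: (1, 1, 0)
    3: (4, 1, 2)
    4: (4, 1, 2)
    5: (4, 1, 2)
    6: (4, 1, 2)

These 6 weights hit 2 W_7-dot-orbits; sizes (5, 1):

[[1, 3, 4, 5, 6], [2]]


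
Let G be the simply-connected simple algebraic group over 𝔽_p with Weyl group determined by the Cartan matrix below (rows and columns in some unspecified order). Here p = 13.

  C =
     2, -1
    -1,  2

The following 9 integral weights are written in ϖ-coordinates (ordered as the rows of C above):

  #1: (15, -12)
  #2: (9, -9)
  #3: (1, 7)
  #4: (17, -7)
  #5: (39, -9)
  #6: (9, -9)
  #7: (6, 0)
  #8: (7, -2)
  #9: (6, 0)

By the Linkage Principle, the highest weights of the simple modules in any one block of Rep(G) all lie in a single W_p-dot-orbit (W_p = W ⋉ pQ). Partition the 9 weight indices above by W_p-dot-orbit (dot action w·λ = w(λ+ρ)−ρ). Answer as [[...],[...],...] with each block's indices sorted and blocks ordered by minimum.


A_2 Cartan matrix, 2 simple roots permuted; ρ=(1,1).

Folding the 9 weights λ_j+ρ into Ā_13 (reps in the given 2-coord order):

  [1] (2, 8)
  [2] (2, 8)
  [3] (2, 8)
  [4] (7, 1)
  [5] (7, 1)
  [6] (2, 8)
  [7] (7, 1)
  [8] (7, 1)
  [9] (7, 1)

Linkage partition of the 9 weights (2 classes, p=13):

[[1, 2, 3, 6], [4, 5, 7, 8, 9]]


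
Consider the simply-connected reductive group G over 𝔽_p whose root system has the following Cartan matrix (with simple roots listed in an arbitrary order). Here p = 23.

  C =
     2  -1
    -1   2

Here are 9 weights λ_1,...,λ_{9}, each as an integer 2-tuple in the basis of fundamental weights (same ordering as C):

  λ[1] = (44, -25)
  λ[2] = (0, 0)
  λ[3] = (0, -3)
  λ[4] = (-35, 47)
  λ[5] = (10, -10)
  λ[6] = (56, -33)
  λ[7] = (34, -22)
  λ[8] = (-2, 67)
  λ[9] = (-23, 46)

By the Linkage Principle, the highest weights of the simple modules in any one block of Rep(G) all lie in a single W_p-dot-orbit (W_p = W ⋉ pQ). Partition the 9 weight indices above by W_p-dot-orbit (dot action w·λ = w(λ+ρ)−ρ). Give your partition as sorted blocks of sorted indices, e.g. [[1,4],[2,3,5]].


C ↔ A_2 under row/col permutation; |W(A_2)| = 6.

λ_j+ρ reflected into Ā_23 (⟨·,θ^∨⟩≤23); 2-tuples as given:

  [1] (1, 1)
  [2] (1, 1)
  [3] (1, 1)
  [4] (2, 9)
  [5] (2, 9)
  [6] (2, 9)
  [7] (2, 9)
  [8] (1, 1)
  [9] (1, 1)

Partition of {1..9} into 2 W_23-dot-orbits:

[[1, 2, 3, 8, 9], [4, 5, 6, 7]]


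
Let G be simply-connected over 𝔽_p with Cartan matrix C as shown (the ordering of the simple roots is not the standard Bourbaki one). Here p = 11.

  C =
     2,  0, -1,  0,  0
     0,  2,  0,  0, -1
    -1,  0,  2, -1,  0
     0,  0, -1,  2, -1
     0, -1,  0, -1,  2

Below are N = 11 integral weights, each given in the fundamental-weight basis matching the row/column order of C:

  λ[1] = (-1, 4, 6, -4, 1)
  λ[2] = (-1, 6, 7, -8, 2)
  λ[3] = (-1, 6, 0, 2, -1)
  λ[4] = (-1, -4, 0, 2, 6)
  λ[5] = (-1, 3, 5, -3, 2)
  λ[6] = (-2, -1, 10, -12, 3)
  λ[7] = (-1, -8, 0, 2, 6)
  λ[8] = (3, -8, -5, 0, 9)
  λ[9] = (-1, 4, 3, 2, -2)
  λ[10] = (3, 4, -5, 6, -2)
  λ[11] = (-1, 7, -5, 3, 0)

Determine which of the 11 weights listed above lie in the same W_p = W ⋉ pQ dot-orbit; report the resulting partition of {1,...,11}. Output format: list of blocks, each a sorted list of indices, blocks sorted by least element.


A_5 Cartan matrix, 5 simple roots permuted; ρ=(1,1,1,1,1).

Ā_11 reps of the 11 weights (A_5, coords as presented):

  [1] (0, 4, 4, 2, 1);  [2] (0, 3, 1, 3, 4);  [3] (0, 7, 1, 3, 0);  [4] (0, 3, 1, 3, 4);  [5] (0, 4, 4, 2, 1);  [6] (0, 7, 1, 3, 0);  [7] (0, 7, 1, 3, 0);  [8] (0, 7, 1, 3, 0);  [9] (0, 4, 4, 2, 1);  [10] (0, 4, 4, 2, 1);  [11] (2, 6, 0, 0, 1)

Grouping the 11 weights by Ā_11-representative: 4 linkage classes.

[[1, 5, 9, 10], [2, 4], [3, 6, 7, 8], [11]]


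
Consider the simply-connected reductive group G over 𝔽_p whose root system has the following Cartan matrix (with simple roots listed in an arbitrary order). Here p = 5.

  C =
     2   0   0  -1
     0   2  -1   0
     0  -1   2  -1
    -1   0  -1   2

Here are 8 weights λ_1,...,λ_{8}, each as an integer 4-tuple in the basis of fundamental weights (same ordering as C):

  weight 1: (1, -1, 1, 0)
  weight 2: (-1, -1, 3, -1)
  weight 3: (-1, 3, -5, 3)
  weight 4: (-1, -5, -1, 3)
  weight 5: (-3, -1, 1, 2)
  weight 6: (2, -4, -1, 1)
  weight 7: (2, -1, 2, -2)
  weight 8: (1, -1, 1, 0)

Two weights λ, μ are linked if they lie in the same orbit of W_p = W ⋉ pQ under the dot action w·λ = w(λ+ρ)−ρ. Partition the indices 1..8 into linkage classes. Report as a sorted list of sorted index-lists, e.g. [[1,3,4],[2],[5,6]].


Root system A_4: the 4×4 matrix C matches after relabeling.

Folding the 8 weights λ_j+ρ into Ā_5 (reps in the given 4-coord order):

  λ_1 → (2, 0, 2, 1) · λ_2 → (0, 0, 4, 0) · λ_3 → (0, 0, 4, 0) · λ_4 → (0, 0, 4, 0) · λ_5 → (2, 0, 2, 1) · λ_6 → (2, 0, 2, 1) · λ_7 → (2, 0, 2, 1) · λ_8 → (2, 0, 2, 1)

The 8 indices split into 2 linkage classes (same alcove rep ⇔ same W_5-dot-orbit):

[[1, 5, 6, 7, 8], [2, 3, 4]]


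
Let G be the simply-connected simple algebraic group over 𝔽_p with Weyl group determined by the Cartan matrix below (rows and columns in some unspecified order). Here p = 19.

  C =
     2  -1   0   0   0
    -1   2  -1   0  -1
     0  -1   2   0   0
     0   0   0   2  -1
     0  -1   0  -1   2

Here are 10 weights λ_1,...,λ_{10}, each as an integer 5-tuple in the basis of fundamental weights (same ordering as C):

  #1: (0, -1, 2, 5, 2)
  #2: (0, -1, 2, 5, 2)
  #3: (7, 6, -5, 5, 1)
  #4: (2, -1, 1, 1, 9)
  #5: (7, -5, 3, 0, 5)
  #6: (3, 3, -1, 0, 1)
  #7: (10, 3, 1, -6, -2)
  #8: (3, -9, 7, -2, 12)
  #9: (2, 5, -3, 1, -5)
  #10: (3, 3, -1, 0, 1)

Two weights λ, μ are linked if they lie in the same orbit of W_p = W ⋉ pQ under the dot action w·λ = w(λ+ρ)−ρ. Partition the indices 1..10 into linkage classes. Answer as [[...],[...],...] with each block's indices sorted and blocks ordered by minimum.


Root system D_5: the 5×5 matrix C matches after relabeling.

Each λ_j+ρ reduced to Ā_19; 5-tuples below use C's row order:

  λ_1 → (1, 0, 3, 6, 3);  λ_2 → (1, 0, 3, 6, 3);  λ_3 → (4, 4, 0, 1, 2);  λ_4 → (3, 0, 2, 2, 2);  λ_5 → (4, 4, 0, 1, 2);  λ_6 → (4, 4, 0, 1, 2);  λ_7 → (9, 2, 0, 1, 2);  λ_8 → (4, 4, 0, 1, 2);  λ_9 → (3, 0, 2, 2, 2);  λ_10 → (4, 4, 0, 1, 2)

Grouping the 10 weights by Ā_19-representative: 4 linkage classes.

[[1, 2], [3, 5, 6, 8, 10], [4, 9], [7]]


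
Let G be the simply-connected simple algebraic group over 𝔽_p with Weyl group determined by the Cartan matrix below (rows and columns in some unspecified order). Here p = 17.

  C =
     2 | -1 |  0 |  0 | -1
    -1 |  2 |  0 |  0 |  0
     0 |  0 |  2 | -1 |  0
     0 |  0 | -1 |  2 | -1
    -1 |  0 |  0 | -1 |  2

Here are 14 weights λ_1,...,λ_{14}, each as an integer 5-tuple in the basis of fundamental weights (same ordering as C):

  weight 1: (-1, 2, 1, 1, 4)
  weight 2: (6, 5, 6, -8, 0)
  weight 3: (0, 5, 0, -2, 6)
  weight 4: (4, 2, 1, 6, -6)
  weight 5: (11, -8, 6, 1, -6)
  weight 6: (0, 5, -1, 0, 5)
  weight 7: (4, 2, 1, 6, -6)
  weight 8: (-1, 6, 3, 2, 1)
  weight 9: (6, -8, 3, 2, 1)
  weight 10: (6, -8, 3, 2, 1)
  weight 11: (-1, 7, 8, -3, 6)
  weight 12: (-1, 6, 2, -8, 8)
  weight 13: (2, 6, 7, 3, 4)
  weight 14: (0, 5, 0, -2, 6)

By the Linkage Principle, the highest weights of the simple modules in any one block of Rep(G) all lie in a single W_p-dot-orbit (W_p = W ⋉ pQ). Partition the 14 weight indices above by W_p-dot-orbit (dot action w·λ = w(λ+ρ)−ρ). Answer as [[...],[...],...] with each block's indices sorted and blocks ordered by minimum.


Type A_5, rank 5, |W|=720; reorder rows/cols to standard.

Alcove-folded reps (p=17, 14 weights, presented ϖ-order):

  1: (0, 3, 2, 2, 5);  2: (1, 6, 0, 1, 6);  3: (1, 6, 0, 1, 6);  4: (0, 3, 2, 2, 5);  5: (0, 7, 4, 3, 2);  6: (1, 6, 0, 1, 6);  7: (0, 3, 2, 2, 5);  8: (0, 7, 4, 3, 2);  9: (0, 7, 4, 3, 2);  10: (0, 7, 4, 3, 2);  11: (0, 3, 2, 2, 5);  12: (0, 7, 4, 3, 2);  13: (0, 3, 2, 2, 5);  14: (1, 6, 0, 1, 6)

These 14 weights hit 3 W_17-dot-orbits; sizes (5, 4, 5):

[[1, 4, 7, 11, 13], [2, 3, 6, 14], [5, 8, 9, 10, 12]]


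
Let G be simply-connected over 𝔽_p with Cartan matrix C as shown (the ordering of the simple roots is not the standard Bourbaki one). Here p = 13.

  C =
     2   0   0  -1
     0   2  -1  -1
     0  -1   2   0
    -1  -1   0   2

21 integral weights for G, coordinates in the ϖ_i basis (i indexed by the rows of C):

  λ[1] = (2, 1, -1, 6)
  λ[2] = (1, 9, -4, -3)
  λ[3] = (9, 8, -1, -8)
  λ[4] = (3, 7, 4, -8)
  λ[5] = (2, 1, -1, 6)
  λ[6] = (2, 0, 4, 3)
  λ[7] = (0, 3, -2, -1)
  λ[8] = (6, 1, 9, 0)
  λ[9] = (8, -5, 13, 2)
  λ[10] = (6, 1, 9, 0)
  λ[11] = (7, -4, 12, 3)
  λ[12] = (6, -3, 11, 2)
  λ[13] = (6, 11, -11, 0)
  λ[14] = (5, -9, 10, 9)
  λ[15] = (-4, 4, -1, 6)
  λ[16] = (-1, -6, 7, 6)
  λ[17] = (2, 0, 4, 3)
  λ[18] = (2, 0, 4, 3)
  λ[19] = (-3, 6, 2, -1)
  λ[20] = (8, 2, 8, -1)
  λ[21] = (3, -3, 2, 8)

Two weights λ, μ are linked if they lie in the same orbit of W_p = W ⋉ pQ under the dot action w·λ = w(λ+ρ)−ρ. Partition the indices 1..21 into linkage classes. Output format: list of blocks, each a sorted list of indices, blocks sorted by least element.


C ↔ A_4 under row/col permutation; |W(A_4)| = 120.

Ā_13 reps of the 21 weights (A_4, coords as presented):

  1: (3, 2, 0, 7)
  2: (0, 5, 3, 2)
  3: (3, 2, 0, 7)
  4: (3, 1, 5, 4)
  5: (3, 2, 0, 7)
  6: (3, 1, 5, 4)
  7: (1, 3, 1, 0)
  8: (0, 2, 3, 1)
  9: (1, 3, 1, 0)
  10: (0, 2, 3, 1)
  11: (1, 3, 1, 0)
  12: (0, 2, 3, 1)
  13: (0, 2, 3, 1)
  14: (0, 5, 3, 2)
  15: (3, 5, 0, 4)
  16: (0, 5, 3, 2)
  17: (3, 1, 5, 4)
  18: (3, 1, 5, 4)
  19: (0, 5, 3, 2)
  20: (1, 3, 1, 0)
  21: (3, 2, 0, 7)

These 21 weights hit 6 W_13-dot-orbits; sizes (4, 4, 4, 4, 4, 1):

[[1, 3, 5, 21], [2, 14, 16, 19], [4, 6, 17, 18], [7, 9, 11, 20], [8, 10, 12, 13], [15]]


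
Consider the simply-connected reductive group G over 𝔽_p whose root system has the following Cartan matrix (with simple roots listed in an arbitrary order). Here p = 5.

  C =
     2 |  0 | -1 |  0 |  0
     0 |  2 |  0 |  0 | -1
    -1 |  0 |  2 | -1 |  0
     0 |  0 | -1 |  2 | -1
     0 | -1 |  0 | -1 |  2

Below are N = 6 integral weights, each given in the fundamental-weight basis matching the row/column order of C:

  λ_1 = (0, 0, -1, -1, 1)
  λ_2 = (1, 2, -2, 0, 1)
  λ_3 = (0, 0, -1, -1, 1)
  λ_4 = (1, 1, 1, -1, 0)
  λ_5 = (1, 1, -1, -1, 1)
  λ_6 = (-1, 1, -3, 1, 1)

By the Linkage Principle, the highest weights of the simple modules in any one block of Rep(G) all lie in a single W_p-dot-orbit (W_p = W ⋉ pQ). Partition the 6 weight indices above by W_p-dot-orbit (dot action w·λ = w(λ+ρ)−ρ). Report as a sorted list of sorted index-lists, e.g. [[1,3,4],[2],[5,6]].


C ↔ A_5 under row/col permutation; |W(A_5)| = 720.

λ_j+ρ reflected into Ā_5 (⟨·,θ^∨⟩≤5); 5-tuples as given:

  1: (1, 1, 0, 0, 2) · 2: (1, 1, 0, 0, 2) · 3: (1, 1, 0, 0, 2) · 4: (0, 0, 2, 0, 1) · 5: (1, 1, 0, 0, 2) · 6: (1, 1, 0, 0, 2)

These 6 weights hit 2 W_5-dot-orbits; sizes (5, 1):

[[1, 2, 3, 5, 6], [4]]


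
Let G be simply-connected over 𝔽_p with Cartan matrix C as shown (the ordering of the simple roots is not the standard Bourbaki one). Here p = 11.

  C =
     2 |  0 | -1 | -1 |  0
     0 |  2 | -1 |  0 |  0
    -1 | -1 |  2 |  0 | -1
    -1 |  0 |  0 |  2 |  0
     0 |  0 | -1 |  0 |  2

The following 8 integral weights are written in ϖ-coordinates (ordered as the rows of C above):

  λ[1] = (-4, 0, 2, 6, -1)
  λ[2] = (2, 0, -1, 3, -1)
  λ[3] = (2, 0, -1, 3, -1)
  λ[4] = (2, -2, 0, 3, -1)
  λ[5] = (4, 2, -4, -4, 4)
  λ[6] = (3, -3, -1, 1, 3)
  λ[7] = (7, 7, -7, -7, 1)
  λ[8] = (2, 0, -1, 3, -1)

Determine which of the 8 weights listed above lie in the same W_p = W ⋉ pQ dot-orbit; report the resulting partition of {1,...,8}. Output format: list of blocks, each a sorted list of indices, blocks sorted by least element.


Dynkin diagram of C (from the 8 off-diagonal −1 entries): D_5.

Each λ_j+ρ reduced to Ā_11; 5-tuples below use C's row order:

    λ_1 → (3, 1, 0, 4, 0)
    λ_2 → (3, 1, 0, 4, 0)
    λ_3 → (3, 1, 0, 4, 0)
    λ_4 → (3, 1, 0, 4, 0)
    λ_5 → (1, 0, 2, 2, 2)
    λ_6 → (1, 0, 2, 2, 2)
    λ_7 → (1, 0, 2, 2, 2)
    λ_8 → (3, 1, 0, 4, 0)

2 distinct reps among the 8 weights ⇒ 2 W_11-linkage classes:

[[1, 2, 3, 4, 8], [5, 6, 7]]


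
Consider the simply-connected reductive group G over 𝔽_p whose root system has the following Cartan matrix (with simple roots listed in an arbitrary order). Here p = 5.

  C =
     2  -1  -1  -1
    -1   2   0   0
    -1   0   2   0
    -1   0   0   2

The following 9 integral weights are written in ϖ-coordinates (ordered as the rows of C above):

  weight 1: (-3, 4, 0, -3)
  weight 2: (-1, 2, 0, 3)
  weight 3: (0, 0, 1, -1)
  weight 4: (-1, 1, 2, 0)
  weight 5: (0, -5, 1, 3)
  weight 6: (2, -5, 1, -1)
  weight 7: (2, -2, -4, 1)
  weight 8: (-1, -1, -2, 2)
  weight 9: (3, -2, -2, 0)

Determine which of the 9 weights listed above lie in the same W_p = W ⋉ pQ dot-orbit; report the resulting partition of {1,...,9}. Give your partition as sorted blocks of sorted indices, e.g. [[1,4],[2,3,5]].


Cartan matrix: type D_4 (|W|=192); un-permuting the 4 rows.

λ_j+ρ reflected into Ā_5 (⟨·,θ^∨⟩≤5); 4-tuples as given:

    λ_1 → (1, 0, 2, 1)
    λ_2 → (1, 0, 2, 1)
    λ_3 → (1, 1, 2, 0)
    λ_4 → (1, 1, 2, 0)
    λ_5 → (0, 1, 1, 1)
    λ_6 → (0, 3, 1, 1)
    λ_7 → (1, 0, 2, 1)
    λ_8 → (0, 1, 0, 2)
    λ_9 → (0, 1, 1, 1)

Linkage partition of the 9 weights (5 classes, p=5):

[[1, 2, 7], [3, 4], [5, 9], [6], [8]]


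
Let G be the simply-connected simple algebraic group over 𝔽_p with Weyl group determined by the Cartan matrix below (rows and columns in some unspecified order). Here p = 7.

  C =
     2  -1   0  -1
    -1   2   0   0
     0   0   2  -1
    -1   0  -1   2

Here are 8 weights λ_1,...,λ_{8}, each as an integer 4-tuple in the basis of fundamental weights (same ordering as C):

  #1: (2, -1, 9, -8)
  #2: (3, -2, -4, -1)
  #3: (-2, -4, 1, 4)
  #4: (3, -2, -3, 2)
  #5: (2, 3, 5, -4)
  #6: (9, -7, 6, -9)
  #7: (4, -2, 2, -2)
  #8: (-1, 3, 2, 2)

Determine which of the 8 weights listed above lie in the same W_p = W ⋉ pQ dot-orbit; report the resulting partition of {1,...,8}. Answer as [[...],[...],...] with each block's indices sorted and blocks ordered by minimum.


A_4 Cartan matrix, 4 simple roots permuted; ρ=(1,1,1,1).

W_7-reps of the 8 weights in Ā_7 (same 4-coord order as C):

  1: (0, 1, 0, 3);  2: (0, 1, 0, 3);  3: (3, 1, 2, 1);  4: (3, 1, 2, 1);  5: (0, 1, 0, 3);  6: (3, 1, 2, 1);  7: (3, 1, 2, 1);  8: (0, 1, 0, 3)

The 8 indices split into 2 linkage classes (same alcove rep ⇔ same W_7-dot-orbit):

[[1, 2, 5, 8], [3, 4, 6, 7]]


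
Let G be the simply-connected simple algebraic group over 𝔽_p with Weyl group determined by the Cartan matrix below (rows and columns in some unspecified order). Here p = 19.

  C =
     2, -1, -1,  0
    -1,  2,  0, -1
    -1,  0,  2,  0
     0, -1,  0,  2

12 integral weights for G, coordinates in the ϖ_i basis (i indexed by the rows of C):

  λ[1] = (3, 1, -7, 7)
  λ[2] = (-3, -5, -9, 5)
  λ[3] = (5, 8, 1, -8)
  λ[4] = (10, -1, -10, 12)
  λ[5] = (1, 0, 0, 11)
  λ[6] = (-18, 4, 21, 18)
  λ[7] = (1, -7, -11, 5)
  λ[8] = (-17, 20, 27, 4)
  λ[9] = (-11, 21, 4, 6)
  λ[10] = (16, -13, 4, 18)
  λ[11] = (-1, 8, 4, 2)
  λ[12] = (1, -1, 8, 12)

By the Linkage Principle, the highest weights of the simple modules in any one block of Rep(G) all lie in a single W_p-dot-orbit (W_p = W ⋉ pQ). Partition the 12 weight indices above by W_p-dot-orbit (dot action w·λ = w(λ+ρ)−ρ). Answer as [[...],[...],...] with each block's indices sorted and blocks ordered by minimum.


Dynkin diagram of C (from the 6 off-diagonal −1 entries): A_4.

Each λ_j+ρ reduced to Ā_19; 4-tuples below use C's row order:

  [1] (2, 0, 4, 8)
  [2] (2, 0, 4, 8)
  [3] (6, 2, 2, 7)
  [4] (2, 0, 4, 8)
  [5] (2, 1, 1, 12)
  [6] (0, 9, 5, 3)
  [7] (2, 0, 4, 8)
  [8] (0, 9, 5, 3)
  [9] (0, 9, 5, 3)
  [10] (0, 9, 5, 3)
  [11] (0, 9, 5, 3)
  [12] (2, 0, 4, 8)

The 12 indices split into 4 linkage classes (same alcove rep ⇔ same W_19-dot-orbit):

[[1, 2, 4, 7, 12], [3], [5], [6, 8, 9, 10, 11]]


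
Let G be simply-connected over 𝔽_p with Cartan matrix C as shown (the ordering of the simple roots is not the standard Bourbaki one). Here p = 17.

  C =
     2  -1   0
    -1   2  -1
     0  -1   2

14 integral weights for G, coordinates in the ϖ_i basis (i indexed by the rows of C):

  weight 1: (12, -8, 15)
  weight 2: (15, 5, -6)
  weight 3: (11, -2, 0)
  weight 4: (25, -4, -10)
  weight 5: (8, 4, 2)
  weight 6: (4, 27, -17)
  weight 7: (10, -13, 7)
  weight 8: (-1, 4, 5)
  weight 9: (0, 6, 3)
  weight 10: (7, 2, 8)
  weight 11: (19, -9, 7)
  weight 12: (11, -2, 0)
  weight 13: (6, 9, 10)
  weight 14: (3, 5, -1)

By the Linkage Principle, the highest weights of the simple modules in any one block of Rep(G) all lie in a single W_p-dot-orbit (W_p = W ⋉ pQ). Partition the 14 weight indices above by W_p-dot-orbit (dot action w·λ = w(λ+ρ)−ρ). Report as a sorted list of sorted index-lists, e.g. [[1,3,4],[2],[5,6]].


Cartan matrix: type A_3 (|W|=24); un-permuting the 3 rows.

W_17-reps of the 14 weights in Ā_17 (same 3-coord order as C):

  1: (1, 7, 4)
  2: (11, 1, 0)
  3: (11, 1, 0)
  4: (5, 3, 6)
  5: (9, 5, 3)
  6: (11, 1, 0)
  7: (1, 7, 4)
  8: (0, 5, 6)
  9: (1, 7, 4)
  10: (5, 3, 6)
  11: (9, 5, 3)
  12: (11, 1, 0)
  13: (4, 6, 0)
  14: (4, 6, 0)

The 14 indices split into 6 linkage classes (same alcove rep ⇔ same W_17-dot-orbit):

[[1, 7, 9], [2, 3, 6, 12], [4, 10], [5, 11], [8], [13, 14]]


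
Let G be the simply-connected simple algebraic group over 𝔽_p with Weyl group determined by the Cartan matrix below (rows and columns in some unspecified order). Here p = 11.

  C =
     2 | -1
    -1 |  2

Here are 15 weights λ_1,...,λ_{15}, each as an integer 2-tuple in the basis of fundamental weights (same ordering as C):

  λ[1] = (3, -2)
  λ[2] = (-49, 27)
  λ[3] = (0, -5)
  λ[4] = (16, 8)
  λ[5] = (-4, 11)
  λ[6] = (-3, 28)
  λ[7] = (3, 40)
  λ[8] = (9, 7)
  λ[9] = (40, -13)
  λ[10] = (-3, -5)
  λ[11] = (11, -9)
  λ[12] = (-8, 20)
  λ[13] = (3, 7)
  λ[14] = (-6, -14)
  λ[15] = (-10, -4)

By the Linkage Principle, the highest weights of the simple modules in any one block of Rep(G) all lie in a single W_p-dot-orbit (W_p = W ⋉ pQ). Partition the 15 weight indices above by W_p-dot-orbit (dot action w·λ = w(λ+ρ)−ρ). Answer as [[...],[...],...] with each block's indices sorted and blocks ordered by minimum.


Root system A_2: the 2×2 matrix C matches after relabeling.

λ_j+ρ reflected into Ā_11 (⟨·,θ^∨⟩≤11); 2-tuples as given:

  λ_1 → (3, 1)
  λ_2 → (4, 2)
  λ_3 → (3, 1)
  λ_4 → (4, 2)
  λ_5 → (2, 8)
  λ_6 → (4, 2)
  λ_7 → (3, 7)
  λ_8 → (3, 1)
  λ_9 → (3, 7)
  λ_10 → (4, 2)
  λ_11 → (3, 7)
  λ_12 → (3, 1)
  λ_13 → (3, 7)
  λ_14 → (4, 2)
  λ_15 → (2, 8)

Partition of {1..15} into 4 W_11-dot-orbits:

[[1, 3, 8, 12], [2, 4, 6, 10, 14], [5, 15], [7, 9, 11, 13]]


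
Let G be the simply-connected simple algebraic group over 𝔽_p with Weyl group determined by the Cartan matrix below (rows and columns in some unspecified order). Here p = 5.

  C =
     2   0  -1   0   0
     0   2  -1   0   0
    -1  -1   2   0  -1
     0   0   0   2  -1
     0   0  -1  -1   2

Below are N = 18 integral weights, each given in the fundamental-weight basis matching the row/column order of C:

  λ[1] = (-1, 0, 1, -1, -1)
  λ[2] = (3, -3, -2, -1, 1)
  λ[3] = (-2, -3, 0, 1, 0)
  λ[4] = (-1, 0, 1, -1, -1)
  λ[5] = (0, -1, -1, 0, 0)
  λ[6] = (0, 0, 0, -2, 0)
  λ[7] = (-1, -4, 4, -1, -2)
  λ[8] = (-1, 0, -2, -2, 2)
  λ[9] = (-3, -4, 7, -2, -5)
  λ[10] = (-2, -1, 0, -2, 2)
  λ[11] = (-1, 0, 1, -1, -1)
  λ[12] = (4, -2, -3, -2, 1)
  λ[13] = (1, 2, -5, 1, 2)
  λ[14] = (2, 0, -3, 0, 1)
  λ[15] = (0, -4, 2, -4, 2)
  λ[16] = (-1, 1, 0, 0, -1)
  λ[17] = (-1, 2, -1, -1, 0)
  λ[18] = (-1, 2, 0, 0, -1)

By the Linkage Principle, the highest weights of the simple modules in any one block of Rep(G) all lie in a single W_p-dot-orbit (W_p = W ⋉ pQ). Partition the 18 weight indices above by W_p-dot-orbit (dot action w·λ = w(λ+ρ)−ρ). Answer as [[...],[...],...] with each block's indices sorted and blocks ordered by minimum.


Type D_5, rank 5, |W|=1920; reorder rows/cols to standard.

Folding the 18 weights λ_j+ρ into Ā_5 (reps in the given 5-coord order):

  1: (0, 1, 2, 0, 0) · 2: (1, 1, 1, 1, 0) · 3: (1, 0, 0, 1, 1) · 4: (0, 1, 2, 0, 0) · 5: (1, 0, 0, 1, 1) · 6: (1, 1, 1, 1, 0) · 7: (0, 3, 0, 0, 1) · 8: (1, 0, 0, 1, 1) · 9: (1, 0, 0, 1, 1) · 10: (1, 0, 0, 1, 1) · 11: (0, 1, 2, 0, 0) · 12: (1, 1, 1, 1, 0) · 13: (2, 1, 0, 1, 0) · 14: (1, 1, 1, 1, 0) · 15: (1, 1, 1, 1, 0) · 16: (0, 2, 1, 1, 0) · 17: (0, 3, 0, 0, 1) · 18: (0, 3, 0, 0, 1)

The 18 indices split into 6 linkage classes (same alcove rep ⇔ same W_5-dot-orbit):

[[1, 4, 11], [2, 6, 12, 14, 15], [3, 5, 8, 9, 10], [7, 17, 18], [13], [16]]


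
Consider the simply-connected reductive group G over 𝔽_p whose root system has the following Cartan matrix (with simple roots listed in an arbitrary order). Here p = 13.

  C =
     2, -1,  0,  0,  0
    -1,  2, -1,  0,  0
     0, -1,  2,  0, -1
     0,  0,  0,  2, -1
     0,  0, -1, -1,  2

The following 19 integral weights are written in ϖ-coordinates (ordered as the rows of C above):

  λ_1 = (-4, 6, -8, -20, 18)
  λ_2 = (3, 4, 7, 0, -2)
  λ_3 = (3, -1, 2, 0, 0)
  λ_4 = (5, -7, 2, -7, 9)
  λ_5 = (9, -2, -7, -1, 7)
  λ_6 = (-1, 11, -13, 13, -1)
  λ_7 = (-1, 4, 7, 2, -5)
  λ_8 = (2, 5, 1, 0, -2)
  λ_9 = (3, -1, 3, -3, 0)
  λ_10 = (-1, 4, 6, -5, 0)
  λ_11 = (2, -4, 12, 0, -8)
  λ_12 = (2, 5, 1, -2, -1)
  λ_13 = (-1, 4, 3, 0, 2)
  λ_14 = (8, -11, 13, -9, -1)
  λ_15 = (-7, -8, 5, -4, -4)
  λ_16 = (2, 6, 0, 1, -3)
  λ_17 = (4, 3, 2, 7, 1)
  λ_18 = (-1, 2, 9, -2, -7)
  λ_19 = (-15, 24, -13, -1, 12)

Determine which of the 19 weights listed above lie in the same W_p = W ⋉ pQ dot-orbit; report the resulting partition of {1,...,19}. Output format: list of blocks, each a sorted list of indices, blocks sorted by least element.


Dynkin diagram of C (from the 8 off-diagonal −1 entries): A_5.

Each λ_j+ρ reduced to Ā_13; 5-tuples below use C's row order:

  [1] (0, 3, 3, 6, 1)
  [2] (0, 5, 4, 1, 3)
  [3] (4, 0, 3, 1, 1)
  [4] (0, 3, 3, 6, 1)
  [5] (3, 6, 1, 0, 1)
  [6] (0, 0, 1, 1, 11)
  [7] (0, 5, 4, 1, 3)
  [8] (3, 6, 1, 0, 1)
  [9] (4, 0, 3, 1, 1)
  [10] (0, 5, 4, 1, 3)
  [11] (0, 3, 3, 6, 1)
  [12] (3, 6, 1, 0, 1)
  [13] (0, 5, 4, 1, 3)
  [14] (0, 5, 4, 1, 3)
  [15] (0, 3, 3, 6, 1)
  [16] (3, 6, 1, 0, 1)
  [17] (4, 0, 3, 1, 1)
  [18] (0, 3, 3, 6, 1)
  [19] (0, 0, 1, 1, 11)

These 19 weights hit 5 W_13-dot-orbits; sizes (5, 5, 3, 4, 2):

[[1, 4, 11, 15, 18], [2, 7, 10, 13, 14], [3, 9, 17], [5, 8, 12, 16], [6, 19]]


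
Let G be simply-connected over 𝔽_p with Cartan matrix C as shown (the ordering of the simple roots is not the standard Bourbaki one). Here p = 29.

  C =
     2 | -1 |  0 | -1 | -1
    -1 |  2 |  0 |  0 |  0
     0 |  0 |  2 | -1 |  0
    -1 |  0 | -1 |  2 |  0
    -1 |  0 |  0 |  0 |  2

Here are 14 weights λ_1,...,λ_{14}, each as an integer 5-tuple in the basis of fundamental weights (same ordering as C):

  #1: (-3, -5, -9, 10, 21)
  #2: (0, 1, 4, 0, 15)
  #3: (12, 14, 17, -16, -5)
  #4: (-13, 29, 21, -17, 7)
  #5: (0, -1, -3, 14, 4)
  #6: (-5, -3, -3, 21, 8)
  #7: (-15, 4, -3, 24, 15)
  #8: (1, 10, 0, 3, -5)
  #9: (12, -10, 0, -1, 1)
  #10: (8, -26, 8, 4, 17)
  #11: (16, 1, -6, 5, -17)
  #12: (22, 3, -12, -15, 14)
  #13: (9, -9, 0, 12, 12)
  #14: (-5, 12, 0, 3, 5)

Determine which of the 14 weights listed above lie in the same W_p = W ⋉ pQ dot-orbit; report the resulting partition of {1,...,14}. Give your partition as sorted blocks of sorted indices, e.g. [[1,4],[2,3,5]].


Root system D_5: the 5×5 matrix C matches after relabeling.

W_29-reps of the 14 weights in Ā_29 (same 5-coord order as C):

  [1] (1, 2, 5, 1, 16)
  [2] (1, 2, 5, 1, 16)
  [3] (2, 9, 1, 2, 2)
  [4] (1, 2, 5, 1, 16)
  [5] (1, 0, 2, 7, 5)
  [6] (2, 4, 2, 2, 3)
  [7] (2, 9, 1, 2, 2)
  [8] (2, 9, 1, 2, 2)
  [9] (4, 9, 1, 0, 2)
  [10] (2, 9, 1, 2, 2)
  [11] (1, 2, 5, 1, 16)
  [12] (2, 9, 1, 2, 2)
  [13] (1, 0, 2, 7, 5)
  [14] (4, 9, 1, 0, 2)

Grouping the 14 weights by Ā_29-representative: 5 linkage classes.

[[1, 2, 4, 11], [3, 7, 8, 10, 12], [5, 13], [6], [9, 14]]


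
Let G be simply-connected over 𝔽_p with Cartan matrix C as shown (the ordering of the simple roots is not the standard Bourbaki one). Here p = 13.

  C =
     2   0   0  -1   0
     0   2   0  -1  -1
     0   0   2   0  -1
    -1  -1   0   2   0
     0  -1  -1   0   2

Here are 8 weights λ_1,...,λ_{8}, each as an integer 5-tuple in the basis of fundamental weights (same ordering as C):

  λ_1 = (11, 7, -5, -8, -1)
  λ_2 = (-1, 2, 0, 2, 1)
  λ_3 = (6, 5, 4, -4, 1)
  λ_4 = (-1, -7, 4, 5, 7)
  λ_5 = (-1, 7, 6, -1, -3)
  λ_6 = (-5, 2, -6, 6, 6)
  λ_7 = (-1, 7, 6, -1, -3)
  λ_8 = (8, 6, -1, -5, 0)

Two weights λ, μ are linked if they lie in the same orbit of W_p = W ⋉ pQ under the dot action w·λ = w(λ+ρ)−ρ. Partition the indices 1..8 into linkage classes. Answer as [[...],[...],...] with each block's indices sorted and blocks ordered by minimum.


Cartan matrix: type A_5 (|W|=720); un-permuting the 5 rows.

W_13-reps of the 8 weights in Ā_13 (same 5-coord order as C):

    [1] (5, 3, 0, 4, 1)
    [2] (0, 3, 1, 3, 2)
    [3] (0, 3, 1, 3, 2)
    [4] (0, 6, 5, 0, 2)
    [5] (0, 6, 5, 0, 2)
    [6] (0, 3, 1, 3, 2)
    [7] (0, 6, 5, 0, 2)
    [8] (5, 3, 0, 4, 1)

These 8 weights hit 3 W_13-dot-orbits; sizes (2, 3, 3):

[[1, 8], [2, 3, 6], [4, 5, 7]]


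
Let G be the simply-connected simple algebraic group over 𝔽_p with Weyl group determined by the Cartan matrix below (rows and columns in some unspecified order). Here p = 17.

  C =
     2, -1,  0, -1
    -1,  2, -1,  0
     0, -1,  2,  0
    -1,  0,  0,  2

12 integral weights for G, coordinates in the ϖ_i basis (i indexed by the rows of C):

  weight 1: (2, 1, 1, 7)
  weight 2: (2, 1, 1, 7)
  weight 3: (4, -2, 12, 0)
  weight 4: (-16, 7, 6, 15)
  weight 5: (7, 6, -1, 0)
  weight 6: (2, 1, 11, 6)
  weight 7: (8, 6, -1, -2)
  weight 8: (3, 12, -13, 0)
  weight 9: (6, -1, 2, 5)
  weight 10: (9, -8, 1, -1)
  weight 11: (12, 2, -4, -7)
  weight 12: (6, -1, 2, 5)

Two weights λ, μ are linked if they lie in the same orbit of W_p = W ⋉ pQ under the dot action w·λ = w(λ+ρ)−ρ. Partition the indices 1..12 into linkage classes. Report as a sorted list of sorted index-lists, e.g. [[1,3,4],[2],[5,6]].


C ↔ A_4 under row/col permutation; |W(A_4)| = 120.

Folding the 12 weights λ_j+ρ into Ā_17 (reps in the given 4-coord order):

  [1] (3, 2, 2, 8)
  [2] (3, 2, 2, 8)
  [3] (4, 1, 11, 0)
  [4] (8, 7, 0, 1)
  [5] (8, 7, 0, 1)
  [6] (3, 2, 5, 0)
  [7] (8, 7, 0, 1)
  [8] (4, 1, 11, 0)
  [9] (7, 0, 3, 6)
  [10] (3, 2, 5, 0)
  [11] (7, 0, 3, 6)
  [12] (7, 0, 3, 6)

These 12 weights hit 5 W_17-dot-orbits; sizes (2, 2, 3, 2, 3):

[[1, 2], [3, 8], [4, 5, 7], [6, 10], [9, 11, 12]]


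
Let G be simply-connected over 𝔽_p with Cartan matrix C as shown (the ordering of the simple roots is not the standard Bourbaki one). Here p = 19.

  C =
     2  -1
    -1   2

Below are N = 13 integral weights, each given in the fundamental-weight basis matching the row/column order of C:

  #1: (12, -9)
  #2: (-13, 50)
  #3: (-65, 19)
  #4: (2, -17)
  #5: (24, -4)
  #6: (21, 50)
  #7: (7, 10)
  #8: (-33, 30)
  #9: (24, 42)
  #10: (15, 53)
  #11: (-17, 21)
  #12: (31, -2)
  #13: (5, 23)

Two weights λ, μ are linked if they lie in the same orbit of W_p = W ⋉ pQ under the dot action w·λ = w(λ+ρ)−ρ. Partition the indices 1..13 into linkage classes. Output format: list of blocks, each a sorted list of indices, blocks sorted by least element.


Cartan matrix: type A_2 (|W|=6); un-permuting the 2 rows.

W_19-reps of the 13 weights in Ā_19 (same 2-coord order as C):

  λ_1 → (5, 8) · λ_2 → (6, 12) · λ_3 → (6, 12) · λ_4 → (13, 3) · λ_5 → (13, 3) · λ_6 → (13, 3) · λ_7 → (8, 11) · λ_8 → (6, 12) · λ_9 → (5, 8) · λ_10 → (13, 3) · λ_11 → (13, 3) · λ_12 → (6, 12) · λ_13 → (5, 8)

Partition of {1..13} into 4 W_19-dot-orbits:

[[1, 9, 13], [2, 3, 8, 12], [4, 5, 6, 10, 11], [7]]


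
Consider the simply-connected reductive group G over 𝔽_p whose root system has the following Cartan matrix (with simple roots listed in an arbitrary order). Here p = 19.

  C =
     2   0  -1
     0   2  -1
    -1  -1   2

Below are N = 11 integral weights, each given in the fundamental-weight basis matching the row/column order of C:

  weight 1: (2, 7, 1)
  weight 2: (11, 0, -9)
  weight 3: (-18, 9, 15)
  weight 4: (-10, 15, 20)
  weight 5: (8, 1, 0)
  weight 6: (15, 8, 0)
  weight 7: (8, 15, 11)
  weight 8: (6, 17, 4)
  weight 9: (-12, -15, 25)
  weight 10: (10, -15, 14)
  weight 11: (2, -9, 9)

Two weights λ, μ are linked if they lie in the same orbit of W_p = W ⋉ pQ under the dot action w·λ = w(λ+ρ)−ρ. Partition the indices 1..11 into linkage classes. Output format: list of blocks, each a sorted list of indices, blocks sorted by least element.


C ↔ A_3 under row/col permutation; |W(A_3)| = 24.

Folding the 11 weights λ_j+ρ into Ā_19 (reps in the given 3-coord order):

  1: (3, 8, 2);  2: (4, 7, 1);  3: (9, 2, 1);  4: (9, 2, 1);  5: (9, 2, 1);  6: (9, 2, 1);  7: (9, 2, 1);  8: (4, 7, 1);  9: (4, 7, 1);  10: (4, 7, 1);  11: (3, 8, 2)

3 distinct reps among the 11 weights ⇒ 3 W_19-linkage classes:

[[1, 11], [2, 8, 9, 10], [3, 4, 5, 6, 7]]


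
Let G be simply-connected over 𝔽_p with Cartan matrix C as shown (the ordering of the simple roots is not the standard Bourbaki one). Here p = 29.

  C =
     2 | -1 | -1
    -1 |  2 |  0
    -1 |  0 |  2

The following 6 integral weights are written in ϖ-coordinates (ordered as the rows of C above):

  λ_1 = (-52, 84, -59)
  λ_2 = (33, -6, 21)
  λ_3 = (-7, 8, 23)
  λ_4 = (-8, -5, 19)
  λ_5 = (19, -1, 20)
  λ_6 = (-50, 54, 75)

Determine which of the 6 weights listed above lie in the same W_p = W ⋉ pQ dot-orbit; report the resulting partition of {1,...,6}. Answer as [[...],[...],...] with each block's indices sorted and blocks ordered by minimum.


A_3 Cartan matrix, 3 simple roots permuted; ρ=(1,1,1).

Folding the 6 weights λ_j+ρ into Ā_29 (reps in the given 3-coord order):

    1: (2, 22, 5)
    2: (2, 22, 5)
    3: (6, 3, 18)
    4: (4, 7, 9)
    5: (8, 12, 9)
    6: (6, 3, 18)

4 distinct reps among the 6 weights ⇒ 4 W_29-linkage classes:

[[1, 2], [3, 6], [4], [5]]
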